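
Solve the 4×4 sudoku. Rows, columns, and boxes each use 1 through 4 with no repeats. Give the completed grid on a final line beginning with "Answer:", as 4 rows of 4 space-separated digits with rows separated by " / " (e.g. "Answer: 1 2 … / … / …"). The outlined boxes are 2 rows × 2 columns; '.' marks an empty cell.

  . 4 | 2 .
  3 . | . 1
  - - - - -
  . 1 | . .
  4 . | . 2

Step 1. [r3c4∈{3,4}] r3c4 is the only open cell in col 4 admitting 4, so r3c4=4.
Step 2. [r4c2∈{3}] only 3 remains possible at r4c2, so r4c2=3.
Step 3. [r1c4∈{3}] r1c4's peers cover all but 3. So r1c4=3.
Step 4. [r2c3∈{4}] nothing but 4 survives at r2c3. So r2c3=4.
Step 5. [r1c1∈{1}] r1c1 has the single candidate 1 ⇒ r1c1=1.
Step 6. [r2c2∈{2}] r2c2 has the single candidate 2, so r2c2=2.
Step 7. [r3c3∈{3}] r3c3 has the single candidate 3 ⇒ r3c3=3.
Step 8. [r4c3∈{1}] r4c3 has the single candidate 1, so r4c3=1.
Step 9. [r3c1∈{2}] r3c1 is down to just 2, so r3c1=2.

Answer: 1 4 2 3 / 3 2 4 1 / 2 1 3 4 / 4 3 1 2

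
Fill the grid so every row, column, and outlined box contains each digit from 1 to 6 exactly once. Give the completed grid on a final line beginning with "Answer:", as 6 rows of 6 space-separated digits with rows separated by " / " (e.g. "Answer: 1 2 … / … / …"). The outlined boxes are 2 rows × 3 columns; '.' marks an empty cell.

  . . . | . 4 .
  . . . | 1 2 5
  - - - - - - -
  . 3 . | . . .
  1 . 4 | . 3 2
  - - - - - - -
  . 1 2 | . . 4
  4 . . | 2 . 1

Step 1. [r3c6∈{6}] r3c6 is down to just 6. So r3c6=6.
Step 2. [r3c3∈{5}] only 5 remains possible at r3c3, so r3c3=5.
Step 3. [r1c4∈{3,6}] in box 2, 6 fits only at r1c4, so r1c4=6.
Step 4. [r6c3∈{3,6}] row 6 places 3 nowhere but r6c3, so r6c3=3.
Step 5. [r2c1∈{3,6}] in row 2, 3 fits only at r2c1 ⇒ r2c1=3.
Step 6. [r5c1∈{5,6}] 6 has one home in col 1: r5c1 ⇒ r5c1=6.
Step 7. [r1c1∈{2,5}] 5 has one home in col 1: r1c1 ⇒ r1c1=5.
Step 8. [r5c5∈{5}] r5c5's peers cover all but 5 ⇒ r5c5=5.
Step 9. [r2c2∈{4,6}] across row 2, 4 lands solely at r2c2, so r2c2=4.
Step 10. [r3c5∈{1}] r3c5 has the single candidate 1 ⇒ r3c5=1.
Step 11. [r4c2∈{6}] r4c2's peers cover all but 6, so r4c2=6.
Step 12. [r6c5∈{6}] r6c5 is down to just 6. So r6c5=6.
Step 13. [r1c6∈{3}] r1c6 has the single candidate 3 ⇒ r1c6=3.
Step 14. [r6c2∈{5}] r6c2 is down to just 5. So r6c2=5.
Step 15. [r5c4∈{3}] only 3 remains possible at r5c4 ⇒ r5c4=3.
Step 16. [r2c3∈{6}] r2c3 is down to just 6. So r2c3=6.
Step 17. [r3c1∈{2}] nothing but 2 survives at r3c1, so r3c1=2.
Step 18. [r3c4∈{4}] r3c4 is down to just 4. So r3c4=4.
Step 19. [r4c4∈{5}] nothing but 5 survives at r4c4 ⇒ r4c4=5.
Step 20. [r1c3∈{1}] r1c3 is down to just 1 ⇒ r1c3=1.
Step 21. [r1c2∈{2}] r1c2 has the single candidate 2. So r1c2=2.

Answer: 5 2 1 6 4 3 / 3 4 6 1 2 5 / 2 3 5 4 1 6 / 1 6 4 5 3 2 / 6 1 2 3 5 4 / 4 5 3 2 6 1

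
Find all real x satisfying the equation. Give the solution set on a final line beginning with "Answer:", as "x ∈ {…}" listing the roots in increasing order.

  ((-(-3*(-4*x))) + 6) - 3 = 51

Step 1. [((-(-3*(-4*x))) + 6) - 3 = 51] 3 comes off first (add 3) ⇒ sub: (-(-3*(-4*x))) + 6 = 54.
Step 2. [(-(-3*(-4*x))) + 6 = 54] +6 is outermost — subtract 6 both sides ⇒ sub: -(-3*(-4*x)) = 48.
Step 3. [-(-3*(-4*x)) = 48] LHS negated; negate both sides. So neg: -3*(-4*x) = -48.
Step 4. [-3*(-4*x) = -48] divide by the outer -3 ⇒ div: -4*x = 16.
Step 5. [-4*x = 16] leading coefficient -4: divide by -4 ⇒ div: x = -4.

Answer: x ∈ {-4}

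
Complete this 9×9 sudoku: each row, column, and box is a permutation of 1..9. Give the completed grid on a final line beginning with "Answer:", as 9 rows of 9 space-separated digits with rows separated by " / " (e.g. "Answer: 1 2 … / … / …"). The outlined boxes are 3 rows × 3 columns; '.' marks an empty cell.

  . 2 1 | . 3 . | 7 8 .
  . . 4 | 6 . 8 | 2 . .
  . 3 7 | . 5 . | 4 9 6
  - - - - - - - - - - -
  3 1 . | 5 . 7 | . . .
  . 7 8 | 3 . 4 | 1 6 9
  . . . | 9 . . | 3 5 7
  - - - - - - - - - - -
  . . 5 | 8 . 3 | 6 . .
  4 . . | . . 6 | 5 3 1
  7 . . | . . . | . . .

Step 1. [r7c2∈{9}] r7c2's peers cover all but 9 ⇒ r7c2=9.
Step 2. [r5c5∈{2}] nothing but 2 survives at r5c5, so r5c5=2.
Step 3. [r8c3∈{2}] r8c3's peers cover all but 2 ⇒ r8c3=2.
Step 4. [r6c3∈{6}] r6c3 has the single candidate 6, so r6c3=6.
Step 5. [r2c5∈{1,7,9}] across row 2, 7 lands solely at r2c5 ⇒ r2c5=7.
Step 6. [r9c6∈{1,2,5,9}] 5 has one home in row 9: r9c6 ⇒ r9c6=5.
Step 7. [r9c4∈{1,2,4}] box 8 places 2 nowhere but r9c4. So r9c4=2.
Step 8. [r9c8∈{4}] nothing but 4 survives at r9c8, so r9c8=4.
Step 9. [r9c5∈{1,9}] across row 9, 1 lands solely at r9c5, so r9c5=1.
Step 10. [r4c7∈{8}] r4c7's peers cover all but 8. So r4c7=8.
Step 11. [r2c2∈{5}] nothing but 5 survives at r2c2 ⇒ r2c2=5.
Step 12. [r4c8∈{2}] nothing but 2 survives at r4c8 ⇒ r4c8=2.
Step 13. [r3c4∈{1}] r3c4 is down to just 1 ⇒ r3c4=1.
Step 14. [r9c2∈{6,8}] across row 9, 6 lands solely at r9c2 ⇒ r9c2=6.
Step 15. [r1c1∈{6,9}] r1c1 is the only open cell in row 1 admitting 6. So r1c1=6.
Step 16. [r8c5∈{9}] only 9 remains possible at r8c5, so r8c5=9.
Step 17. [r6c2∈{4}] nothing but 4 survives at r6c2. So r6c2=4.
Step 18. [r8c4∈{7}] r8c4 is down to just 7 ⇒ r8c4=7.
Step 19. [r7c8∈{7}] only 7 remains possible at r7c8. So r7c8=7.
Step 20. [r3c1∈{8}] r3c1 has the single candidate 8, so r3c1=8.
Step 21. [r4c5∈{6}] r4c5 is down to just 6. So r4c5=6.
Step 22. [r2c9∈{3}] r2c9's peers cover all but 3. So r2c9=3.
Step 23. [r1c9∈{5}] r1c9 has the single candidate 5, so r1c9=5.
Step 24. [r7c5∈{4}] r7c5 has the single candidate 4, so r7c5=4.
Step 25. [r8c2∈{8}] r8c2 has the single candidate 8 ⇒ r8c2=8.
Step 26. [r2c8∈{1}] r2c8's peers cover all but 1. So r2c8=1.
Step 27. [r6c6∈{1}] r6c6's peers cover all but 1. So r6c6=1.
Step 28. [r4c3∈{9}] r4c3's peers cover all but 9 ⇒ r4c3=9.
Step 29. [r3c6∈{2}] nothing but 2 survives at r3c6, so r3c6=2.
Step 30. [r9c9∈{8}] nothing but 8 survives at r9c9 ⇒ r9c9=8.
Step 31. [r9c3∈{3}] only 3 remains possible at r9c3, so r9c3=3.
Step 32. [r5c1∈{5}] only 5 remains possible at r5c1, so r5c1=5.
Step 33. [r1c4∈{4}] r1c4 is down to just 4. So r1c4=4.
Step 34. [r6c1∈{2}] only 2 remains possible at r6c1, so r6c1=2.
Step 35. [r4c9∈{4}] r4c9's peers cover all but 4. So r4c9=4.
Step 36. [r7c1∈{1}] nothing but 1 survives at r7c1, so r7c1=1.
Step 37. [r6c5∈{8}] r6c5's peers cover all but 8 ⇒ r6c5=8.
Step 38. [r2c1∈{9}] r2c1 has the single candidate 9, so r2c1=9.
Step 39. [r1c6∈{9}] nothing but 9 survives at r1c6 ⇒ r1c6=9.
Step 40. [r9c7∈{9}] nothing but 9 survives at r9c7 ⇒ r9c7=9.
Step 41. [r7c9∈{2}] nothing but 2 survives at r7c9. So r7c9=2.

Answer: 6 2 1 4 3 9 7 8 5 / 9 5 4 6 7 8 2 1 3 / 8 3 7 1 5 2 4 9 6 / 3 1 9 5 6 7 8 2 4 / 5 7 8 3 2 4 1 6 9 / 2 4 6 9 8 1 3 5 7 / 1 9 5 8 4 3 6 7 2 / 4 8 2 7 9 6 5 3 1 / 7 6 3 2 1 5 9 4 8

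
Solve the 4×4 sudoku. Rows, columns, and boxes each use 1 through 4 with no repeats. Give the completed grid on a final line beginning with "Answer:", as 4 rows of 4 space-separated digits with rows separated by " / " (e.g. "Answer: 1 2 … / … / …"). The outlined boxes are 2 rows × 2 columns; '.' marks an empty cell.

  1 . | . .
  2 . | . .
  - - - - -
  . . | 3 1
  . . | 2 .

Step 1. [r1c3∈{4}] r1c3 has the single candidate 4, so r1c3=4.
Step 2. [r2c2∈{3,4}] 4 has one home in row 2: r2c2 ⇒ r2c2=4.
Step 3. [r1c2∈{3}] r1c2's peers cover all but 3 ⇒ r1c2=3.
Step 4. [r4c1∈{3,4}] r4c1 is the only open cell in row 4 admitting 3. So r4c1=3.
Step 5. [r1c4∈{2}] r1c4's peers cover all but 2, so r1c4=2.
Step 6. [r3c1∈{4}] only 4 remains possible at r3c1. So r3c1=4.
Step 7. [r4c4∈{4}] nothing but 4 survives at r4c4 ⇒ r4c4=4.
Step 8. [r2c3∈{1}] r2c3's peers cover all but 1 ⇒ r2c3=1.
Step 9. [r2c4∈{3}] r2c4's peers cover all but 3 ⇒ r2c4=3.
Step 10. [r3c2∈{2}] r3c2's peers cover all but 2. So r3c2=2.
Step 11. [r4c2∈{1}] r4c2 is down to just 1, so r4c2=1.

Answer: 1 3 4 2 / 2 4 1 3 / 4 2 3 1 / 3 1 2 4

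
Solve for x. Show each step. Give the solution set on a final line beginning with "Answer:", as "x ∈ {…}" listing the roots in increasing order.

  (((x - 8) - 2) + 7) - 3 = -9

Step 1. [(((x - 8) - 2) + 7) - 3 = -9] the outer -3 inverts by adding 3 ⇒ sub: ((x - 8) - 2) + 7 = -6.
Step 2. [((x - 8) - 2) + 7 = -6] +7 is outermost — subtract 7 both sides, so sub: (x - 8) - 2 = -13.
Step 3. [(x - 8) - 2 = -13] add 2: x sits inside (… - 2), so sub: x - 8 = -11.
Step 4. [x - 8 = -11] the outer -8 inverts by adding 8, so sub: x = -3.

Answer: x ∈ {-3}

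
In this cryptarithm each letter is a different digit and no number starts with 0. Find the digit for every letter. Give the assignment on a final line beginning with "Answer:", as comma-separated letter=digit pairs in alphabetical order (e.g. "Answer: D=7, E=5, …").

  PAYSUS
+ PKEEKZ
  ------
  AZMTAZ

Step 1. [col 1: S + Z ≡ Z (mod 10)] column 1 reads S+Z+carry(0)=Z with nothing yet; with all letters distinct, none taken yet, the only value for S is 0 ⇒ S=0.
Step 2. [col 1: S + Z ≡ Z (mod 10)] Z=6 is one option consistent with column 1 (S + Z ≡ Z (mod 10), carry-in 0) — take it ⇒ Z=6.
Step 3. [col 2: U + K ≡ A (mod 10)] several values work for U in column 2 (U + K ≡ A (mod 10), carry-in 0); try U=8. So U=8.
Step 4. [col 2: U + K ≡ A (mod 10)] no forcing yet in column 2 (carry-in 0); K=9 is free and consistent — try it ⇒ K=9.
Step 5. [col 2: U + K ≡ A (mod 10)] column 2 reads U+K+carry(0)=A with U=8, K=9; with digits 0,6,8,9 already taken and all letters distinct, the only value for A is 7. So A=7.
Step 6. [col 3: S + E ≡ T (mod 10)] several values work for E in column 3 (S + E ≡ T (mod 10), carry-in 1); try E=1. So E=1.
Step 7. [col 3: S + E ≡ T (mod 10)] column 3: given S=0, E=1, carry-in 1, and digits 0,1,6,7,8,9 already taken and all letters distinct, S+E≡T (mod 10) forces T=2 ⇒ T=2.
Step 8. [col 4: Y + E ≡ M (mod 10)] no forcing yet in column 4 (carry-in 0); M=5 is free and consistent — try it, so M=5.
Step 9. [col 4: Y + E ≡ M (mod 10)] column 4 reads Y+E+carry(0)=M with E=1, M=5; with digits 0,1,2,5,6,7,8,9 already taken and all letters distinct, the only value for Y is 4. So Y=4.
Step 10. [col 6: P + P ≡ A (mod 10)] column 6: given A=7, carry-in 1, and digits 0,1,2,4,5,6,7,8,9 already taken and all letters distinct, P+P≡A (mod 10) forces P=3 ⇒ P=3.

Answer: A=7, E=1, K=9, M=5, P=3, S=0, T=2, U=8, Y=4, Z=6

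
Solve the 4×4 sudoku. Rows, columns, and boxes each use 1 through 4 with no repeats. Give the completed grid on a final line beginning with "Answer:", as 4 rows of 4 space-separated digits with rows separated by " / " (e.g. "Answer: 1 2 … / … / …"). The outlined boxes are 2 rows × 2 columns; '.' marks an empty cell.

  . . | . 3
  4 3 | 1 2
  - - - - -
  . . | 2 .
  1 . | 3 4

Step 1. [r1c2∈{1,2}] 1 has one home in row 1: r1c2, so r1c2=1.
Step 2. [r3c2∈{4}] r3c2's peers cover all but 4 ⇒ r3c2=4.
Step 3. [r1c3∈{4}] r1c3's peers cover all but 4 ⇒ r1c3=4.
Step 4. [r1c1∈{2}] r1c1 has the single candidate 2, so r1c1=2.
Step 5. [r3c1∈{3}] nothing but 3 survives at r3c1. So r3c1=3.
Step 6. [r4c2∈{2}] nothing but 2 survives at r4c2 ⇒ r4c2=2.
Step 7. [r3c4∈{1}] r3c4 has the single candidate 1. So r3c4=1.

Answer: 2 1 4 3 / 4 3 1 2 / 3 4 2 1 / 1 2 3 4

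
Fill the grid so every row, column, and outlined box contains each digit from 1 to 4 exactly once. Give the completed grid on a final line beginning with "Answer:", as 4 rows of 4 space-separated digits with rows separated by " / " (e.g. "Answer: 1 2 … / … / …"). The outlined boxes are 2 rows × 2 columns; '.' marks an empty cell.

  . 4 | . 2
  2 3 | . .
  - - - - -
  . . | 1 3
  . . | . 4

Step 1. [r4c2∈{1,2}] in col 2, 1 fits only at r4c2, so r4c2=1.
Step 2. [r4c1∈{3}] only 3 remains possible at r4c1 ⇒ r4c1=3.
Step 3. [r2c4∈{1}] r2c4 is down to just 1. So r2c4=1.
Step 4. [r2c3∈{4}] nothing but 4 survives at r2c3. So r2c3=4.
Step 5. [r4c3∈{2}] nothing but 2 survives at r4c3, so r4c3=2.
Step 6. [r1c1∈{1}] r1c1's peers cover all but 1, so r1c1=1.
Step 7. [r3c1∈{4}] r3c1 has the single candidate 4, so r3c1=4.
Step 8. [r3c2∈{2}] only 2 remains possible at r3c2 ⇒ r3c2=2.
Step 9. [r1c3∈{3}] r1c3 has the single candidate 3, so r1c3=3.

Answer: 1 4 3 2 / 2 3 4 1 / 4 2 1 3 / 3 1 2 4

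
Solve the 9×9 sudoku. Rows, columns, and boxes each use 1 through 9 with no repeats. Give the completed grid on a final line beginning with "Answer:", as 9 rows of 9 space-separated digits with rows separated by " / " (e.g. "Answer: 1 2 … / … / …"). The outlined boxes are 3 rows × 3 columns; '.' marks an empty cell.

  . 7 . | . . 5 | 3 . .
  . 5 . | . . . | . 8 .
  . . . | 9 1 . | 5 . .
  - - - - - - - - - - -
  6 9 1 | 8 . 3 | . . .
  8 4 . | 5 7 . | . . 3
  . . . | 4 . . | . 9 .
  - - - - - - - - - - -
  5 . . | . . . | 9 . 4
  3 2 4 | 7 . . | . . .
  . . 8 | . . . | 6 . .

Step 1. [r4c5∈{2}] r4c5's peers cover all but 2. So r4c5=2.
Step 2. [r6c5∈{6}] r6c5 is down to just 6, so r6c5=6.
Step 3. [r5c3∈{2}] r5c3 is down to just 2. So r5c3=2.
Step 4. [r8c6∈{1,6,8,9}] across row 8, 6 lands solely at r8c6 ⇒ r8c6=6.
Step 5. [r9c2∈{1}] nothing but 1 survives at r9c2, so r9c2=1.
Step 6. [r5c7∈{1}] nothing but 1 survives at r5c7, so r5c7=1.
Step 7. [r9c1∈{7,9}] in box 7, 9 fits only at r9c1, so r9c1=9.
Step 8. [r7c4∈{1,2,3}] 1 has one home in col 4: r7c4, so r7c4=1.
Step 9. [r1c5∈{4,8}] r1c5 is the only open cell in row 1 admitting 8, so r1c5=8.
Step 10. [r7c5∈{3}] r7c5's peers cover all but 3. So r7c5=3.
Step 11. [r9c4∈{2}] r9c4 has the single candidate 2, so r9c4=2.
Step 12. [r2c5∈{4}] r2c5 is down to just 4. So r2c5=4.
Step 13. [r1c4∈{6}] only 6 remains possible at r1c4 ⇒ r1c4=6.
Step 14. [r6c1∈{7}] r6c1 is down to just 7. So r6c1=7.
Step 15. [r7c8∈{2,7}] r7c8 is the only open cell in row 7 admitting 2. So r7c8=2.
Step 16. [r9c5∈{5}] nothing but 5 survives at r9c5, so r9c5=5.
Step 17. [r9c9∈{7}] r9c9 has the single candidate 7, so r9c9=7.
Step 18. [r4c9∈{5}] r4c9 is down to just 5 ⇒ r4c9=5.
Step 19. [r3c2∈{3,6,8}] row 3 places 8 nowhere but r3c2, so r3c2=8.
Step 20. [r3c3∈{3,6}] row 3 places 3 nowhere but r3c3 ⇒ r3c3=3.
Step 21. [r2c3∈{6,9}] 6 has one home in box 1: r2c3, so r2c3=6.
Step 22. [r2c9∈{1,2,9}] row 2 places 9 nowhere but r2c9. So r2c9=9.
Step 23. [r3c9∈{2,6}] in col 9, 6 fits only at r3c9. So r3c9=6.
Step 24. [r2c1∈{1,2}] r2c1 is the only open cell in row 2 admitting 1 ⇒ r2c1=1.
Step 25. [r4c7∈{4,7}] col 7 places 4 nowhere but r4c7. So r4c7=4.
Step 26. [r2c7∈{2,7}] in col 7, 7 fits only at r2c7 ⇒ r2c7=7.
Step 27. [r1c9∈{1,2}] box 3 places 2 nowhere but r1c9 ⇒ r1c9=2.
Step 28. [r6c9∈{8}] only 8 remains possible at r6c9. So r6c9=8.
Step 29. [r1c8∈{1,4}] in row 1, 1 fits only at r1c8, so r1c8=1.
Step 30. [r3c1∈{2,4}] r3c1 is the only open cell in col 1 admitting 2 ⇒ r3c1=2.
Step 31. [r6c6∈{1}] r6c6 is down to just 1 ⇒ r6c6=1.
Step 32. [r6c2∈{3}] only 3 remains possible at r6c2, so r6c2=3.
Step 33. [r9c8∈{3}] r9c8 is down to just 3, so r9c8=3.
Step 34. [r8c9∈{1}] r8c9's peers cover all but 1 ⇒ r8c9=1.
Step 35. [r7c2∈{6}] r7c2 has the single candidate 6 ⇒ r7c2=6.
Step 36. [r6c7∈{2}] nothing but 2 survives at r6c7 ⇒ r6c7=2.
Step 37. [r5c8∈{6}] r5c8 is down to just 6 ⇒ r5c8=6.
Step 38. [r4c8∈{7}] only 7 remains possible at r4c8, so r4c8=7.
Step 39. [r3c8∈{4}] only 4 remains possible at r3c8, so r3c8=4.
Step 40. [r2c4∈{3}] only 3 remains possible at r2c4, so r2c4=3.
Step 41. [r2c6∈{2}] r2c6 is down to just 2, so r2c6=2.
Step 42. [r5c6∈{9}] nothing but 9 survives at r5c6 ⇒ r5c6=9.
Step 43. [r8c5∈{9}] nothing but 9 survives at r8c5, so r8c5=9.
Step 44. [r8c7∈{8}] nothing but 8 survives at r8c7 ⇒ r8c7=8.
Step 45. [r7c6∈{8}] nothing but 8 survives at r7c6. So r7c6=8.
Step 46. [r3c6∈{7}] nothing but 7 survives at r3c6, so r3c6=7.
Step 47. [r7c3∈{7}] r7c3 is down to just 7 ⇒ r7c3=7.
Step 48. [r9c6∈{4}] r9c6 is down to just 4, so r9c6=4.
Step 49. [r6c3∈{5}] r6c3 is down to just 5. So r6c3=5.
Step 50. [r1c3∈{9}] only 9 remains possible at r1c3. So r1c3=9.
Step 51. [r8c8∈{5}] r8c8 has the single candidate 5 ⇒ r8c8=5.
Step 52. [r1c1∈{4}] only 4 remains possible at r1c1 ⇒ r1c1=4.

Answer: 4 7 9 6 8 5 3 1 2 / 1 5 6 3 4 2 7 8 9 / 2 8 3 9 1 7 5 4 6 / 6 9 1 8 2 3 4 7 5 / 8 4 2 5 7 9 1 6 3 / 7 3 5 4 6 1 2 9 8 / 5 6 7 1 3 8 9 2 4 / 3 2 4 7 9 6 8 5 1 / 9 1 8 2 5 4 6 3 7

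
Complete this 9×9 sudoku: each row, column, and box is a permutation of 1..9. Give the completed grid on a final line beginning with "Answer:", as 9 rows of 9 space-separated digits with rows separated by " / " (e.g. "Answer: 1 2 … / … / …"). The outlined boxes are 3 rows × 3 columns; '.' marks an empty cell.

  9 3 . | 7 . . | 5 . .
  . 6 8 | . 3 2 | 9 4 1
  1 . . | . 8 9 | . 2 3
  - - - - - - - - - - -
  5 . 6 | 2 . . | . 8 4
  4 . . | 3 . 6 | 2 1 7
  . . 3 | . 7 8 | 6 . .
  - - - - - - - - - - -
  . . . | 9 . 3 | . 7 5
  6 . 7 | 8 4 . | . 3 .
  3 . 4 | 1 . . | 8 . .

Step 1. [r6c2∈{1,2,9}] across row 6, 1 lands solely at r6c2. So r6c2=1.
Step 2. [r1c8∈{6}] r1c8 is down to just 6, so r1c8=6.
Step 3. [r9c8∈{9}] r9c8 is down to just 9 ⇒ r9c8=9.
Step 4. [r8c2∈{2,5,9}] 9 has one home in row 8: r8c2, so r8c2=9.
Step 5. [r9c2∈{2,5}] r9c2 is the only open cell in box 7 admitting 5, so r9c2=5.
Step 6. [r7c2∈{2,8}] across col 2, 2 lands solely at r7c2 ⇒ r7c2=2.
Step 7. [r2c4∈{5}] r2c4 is down to just 5 ⇒ r2c4=5.
Step 8. [r4c6∈{1}] r4c6 is down to just 1 ⇒ r4c6=1.
Step 9. [r9c5∈{2,6}] r9c5 is the only open cell in col 5 admitting 2, so r9c5=2.
Step 10. [r3c2∈{4,7}] 4 has one home in col 2: r3c2, so r3c2=4.
Step 11. [r4c5∈{9}] nothing but 9 survives at r4c5. So r4c5=9.
Step 12. [r7c3∈{1}] nothing but 1 survives at r7c3, so r7c3=1.
Step 13. [r3c7∈{7}] r3c7's peers cover all but 7. So r3c7=7.
Step 14. [r5c3∈{9}] r5c3 has the single candidate 9, so r5c3=9.
Step 15. [r7c7∈{4}] nothing but 4 survives at r7c7. So r7c7=4.
Step 16. [r3c3∈{5}] r3c3's peers cover all but 5. So r3c3=5.
Step 17. [r1c5∈{1}] r1c5 has the single candidate 1, so r1c5=1.
Step 18. [r5c5∈{5}] nothing but 5 survives at r5c5 ⇒ r5c5=5.
Step 19. [r5c2∈{8}] only 8 remains possible at r5c2. So r5c2=8.
Step 20. [r7c1∈{8}] nothing but 8 survives at r7c1, so r7c1=8.
Step 21. [r6c4∈{4}] r6c4 has the single candidate 4 ⇒ r6c4=4.
Step 22. [r2c1∈{7}] r2c1 is down to just 7, so r2c1=7.
Step 23. [r8c6∈{5}] r8c6's peers cover all but 5, so r8c6=5.
Step 24. [r3c4∈{6}] nothing but 6 survives at r3c4 ⇒ r3c4=6.
Step 25. [r1c9∈{8}] only 8 remains possible at r1c9, so r1c9=8.
Step 26. [r1c6∈{4}] nothing but 4 survives at r1c6 ⇒ r1c6=4.
Step 27. [r6c8∈{5}] nothing but 5 survives at r6c8, so r6c8=5.
Step 28. [r6c9∈{9}] r6c9 has the single candidate 9, so r6c9=9.
Step 29. [r9c6∈{7}] r9c6's peers cover all but 7. So r9c6=7.
Step 30. [r1c3∈{2}] nothing but 2 survives at r1c3 ⇒ r1c3=2.
Step 31. [r6c1∈{2}] only 2 remains possible at r6c1 ⇒ r6c1=2.
Step 32. [r8c7∈{1}] r8c7 has the single candidate 1. So r8c7=1.
Step 33. [r4c2∈{7}] nothing but 7 survives at r4c2. So r4c2=7.
Step 34. [r9c9∈{6}] r9c9's peers cover all but 6, so r9c9=6.
Step 35. [r7c5∈{6}] r7c5 has the single candidate 6, so r7c5=6.
Step 36. [r8c9∈{2}] r8c9's peers cover all but 2 ⇒ r8c9=2.
Step 37. [r4c7∈{3}] r4c7's peers cover all but 3. So r4c7=3.

Answer: 9 3 2 7 1 4 5 6 8 / 7 6 8 5 3 2 9 4 1 / 1 4 5 6 8 9 7 2 3 / 5 7 6 2 9 1 3 8 4 / 4 8 9 3 5 6 2 1 7 / 2 1 3 4 7 8 6 5 9 / 8 2 1 9 6 3 4 7 5 / 6 9 7 8 4 5 1 3 2 / 3 5 4 1 2 7 8 9 6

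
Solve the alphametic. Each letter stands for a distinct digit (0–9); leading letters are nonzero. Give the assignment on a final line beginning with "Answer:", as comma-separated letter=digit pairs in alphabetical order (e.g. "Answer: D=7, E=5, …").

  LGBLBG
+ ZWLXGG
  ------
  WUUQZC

Step 1. [col 1: G + G ≡ C (mod 10)] column 1 (G + G ≡ C (mod 10), carry-in 0) doesn't pin C yet; pick C=8 and continue ⇒ C=8.
Step 2. [col 1: G + G ≡ C (mod 10)] several values work for G in column 1 (G + G ≡ C (mod 10), carry-in 0); try G=4 ⇒ G=4.
Step 3. [col 2: B + G ≡ Z (mod 10)] column 2 (B + G ≡ Z (mod 10), carry-in 0) doesn't pin Z yet; pick Z=1 and continue. So Z=1.
Step 4. [col 2: B + G ≡ Z (mod 10)] in column 2 we have B+G≡Z with carry-in 0; given G=4, Z=1 and digits 1,4,8 already taken and all letters distinct, that pins B to 7 ⇒ B=7.
Step 5. [col 3: L + X ≡ Q (mod 10)] column 3 (L + X ≡ Q (mod 10), carry-in 1) doesn't pin Q yet; pick Q=6 and continue ⇒ Q=6.
Step 6. [col 3: L + X ≡ Q (mod 10)] no forcing yet in column 3 (carry-in 1); L=3 is free and consistent — try it, so L=3.
Step 7. [col 3: L + X ≡ Q (mod 10)] column 3 reads L+X+carry(1)=Q with L=3, Q=6; with digits 1,3,4,6,7,8 already taken and all letters distinct, the only value for X is 2. So X=2.
Step 8. [col 4: B + L ≡ U (mod 10)] in column 4 we have B+L≡U with carry-in 0; given B=7, L=3 and digits 1,2,3,4,6,7,8 already taken and all letters distinct, that pins U to 0, so U=0.
Step 9. [col 5: G + W ≡ U (mod 10)] in column 5 we have G+W≡U with carry-in 1; given G=4, U=0 and digits 0,1,2,3,4,6,7,8 already taken and all letters distinct, that pins W to 5, so W=5.

Answer: B=7, C=8, G=4, L=3, Q=6, U=0, W=5, X=2, Z=1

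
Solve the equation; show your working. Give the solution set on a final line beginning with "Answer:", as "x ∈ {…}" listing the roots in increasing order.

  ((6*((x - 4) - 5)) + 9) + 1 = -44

Step 1. [((6*((x - 4) - 5)) + 9) + 1 = -44] subtract 1: x sits inside (… + 1) ⇒ sub: (6*((x - 4) - 5)) + 9 = -45.
Step 2. [(6*((x - 4) - 5)) + 9 = -45] the outer +9 inverts by subtracting 9 ⇒ sub: 6*((x - 4) - 5) = -54.
Step 3. [6*((x - 4) - 5) = -54] LHS = 6·(…); ÷6 both sides ⇒ div: (x - 4) - 5 = -9.
Step 4. [(x - 4) - 5 = -9] the outer -5 inverts by adding 5 ⇒ sub: x - 4 = -4.
Step 5. [x - 4 = -4] -4 is outermost — add 4 both sides, so sub: x = 0.

Answer: x ∈ {0}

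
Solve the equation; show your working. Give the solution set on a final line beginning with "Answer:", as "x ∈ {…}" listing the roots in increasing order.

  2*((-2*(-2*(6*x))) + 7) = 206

Step 1. [2*((-2*(-2*(6*x))) + 7) = 206] divide by the outer 2. So div: (-2*(-2*(6*x))) + 7 = 103.
Step 2. [(-2*(-2*(6*x))) + 7 = 103] peel the +7: subtract 7 from each side. So sub: -2*(-2*(6*x)) = 96.
Step 3. [-2*(-2*(6*x)) = 96] LHS = -2·(…); ÷-2 both sides ⇒ div: -2*(6*x) = -48.
Step 4. [-2*(6*x) = -48] leading coefficient -2: divide by -2. So div: 6*x = 24.
Step 5. [6*x = 24] 6 out front; divide by 6. So div: x = 4.

Answer: x ∈ {4}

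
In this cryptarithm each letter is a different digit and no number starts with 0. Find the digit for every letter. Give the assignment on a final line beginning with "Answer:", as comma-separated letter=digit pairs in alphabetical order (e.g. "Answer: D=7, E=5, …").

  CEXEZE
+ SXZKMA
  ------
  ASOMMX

Step 1. [col 1: E + A ≡ X (mod 10)] E=7 is one option consistent with column 1 (E + A ≡ X (mod 10), carry-in 0) — take it. So E=7.
Step 2. [col 1: E + A ≡ X (mod 10)] column 1 (E + A ≡ X (mod 10), carry-in 0) doesn't pin A yet; pick A=6 and continue. So A=6.
Step 3. [col 1: E + A ≡ X (mod 10)] in column 1 we have E+A≡X with carry-in 0; given E=7, A=6 and digits 6,7 already taken and all letters distinct, that pins X to 3 ⇒ X=3.
Step 4. [col 2: Z + M ≡ M (mod 10)] column 2: given nothing yet, carry-in 1, and digits 3,6,7 already taken and all letters distinct, Z+M≡M (mod 10) forces Z=9 ⇒ Z=9.
Step 5. [col 2: Z + M ≡ M (mod 10)] no forcing yet in column 2 (carry-in 1); M=8 is free and consistent — try it, so M=8.
Step 6. [col 3: E + K ≡ M (mod 10)] in column 3 we have E+K≡M with carry-in 1; given E=7, M=8 and digits 3,6,7,8,9 already taken and all letters distinct, that pins K to 0. So K=0.
Step 7. [col 4: X + Z ≡ O (mod 10)] in column 4 we have X+Z≡O with carry-in 0; given X=3, Z=9 and digits 0,3,6,7,8,9 already taken and all letters distinct, that pins O to 2 ⇒ O=2.
Step 8. [col 5: E + X ≡ S (mod 10)] column 5: given E=7, X=3, carry-in 1, and digits 0,2,3,6,7,8,9 already taken and all letters distinct, E+X≡S (mod 10) forces S=1. So S=1.
Step 9. [col 6: C + S ≡ A (mod 10)] from column 6 (S=1, A=6, carry-in 1, digits 0,1,2,3,6,7,8,9 already taken and all letters distinct): C must equal 4. So C=4.

Answer: A=6, C=4, E=7, K=0, M=8, O=2, S=1, X=3, Z=9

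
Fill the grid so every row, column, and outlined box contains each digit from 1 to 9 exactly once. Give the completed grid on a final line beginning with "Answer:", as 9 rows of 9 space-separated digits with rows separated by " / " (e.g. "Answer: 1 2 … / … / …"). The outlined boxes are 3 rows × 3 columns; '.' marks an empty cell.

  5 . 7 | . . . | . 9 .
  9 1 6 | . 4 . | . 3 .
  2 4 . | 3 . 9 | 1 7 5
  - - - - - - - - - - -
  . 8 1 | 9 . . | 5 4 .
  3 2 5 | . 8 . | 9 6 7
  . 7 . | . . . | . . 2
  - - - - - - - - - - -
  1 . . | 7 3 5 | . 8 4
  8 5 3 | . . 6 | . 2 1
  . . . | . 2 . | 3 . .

Step 1. [r2c9∈{8}] only 8 remains possible at r2c9. So r2c9=8.
Step 2. [r3c5∈{6}] r3c5's peers cover all but 6, so r3c5=6.
Step 3. [r8c4∈{4}] only 4 remains possible at r8c4. So r8c4=4.
Step 4. [r5c4∈{1}] r5c4 has the single candidate 1, so r5c4=1.
Step 5. [r4c6∈{2,3,7}] row 4 places 2 nowhere but r4c6, so r4c6=2.
Step 6. [r9c9∈{6,9}] in col 9, 9 fits only at r9c9, so r9c9=9.
Step 7. [r9c3∈{4}] r9c3's peers cover all but 4, so r9c3=4.
Step 8. [r6c1∈{4,6}] 4 has one home in col 1: r6c1. So r6c1=4.
Step 9. [r1c7∈{2,4,6}] 4 has one home in row 1: r1c7, so r1c7=4.
Step 10. [r1c4∈{2,8}] row 1 places 2 nowhere but r1c4 ⇒ r1c4=2.
Step 11. [r9c2∈{6}] r9c2 has the single candidate 6, so r9c2=6.
Step 12. [r9c6∈{1,8}] in row 9, 1 fits only at r9c6 ⇒ r9c6=1.
Step 13. [r6c4∈{5,6}] row 6 places 6 nowhere but r6c4, so r6c4=6.
Step 14. [r7c2∈{9}] r7c2 has the single candidate 9 ⇒ r7c2=9.
Step 15. [r2c7∈{2}] r2c7 has the single candidate 2. So r2c7=2.
Step 16. [r8c7∈{7}] r8c7's peers cover all but 7, so r8c7=7.
Step 17. [r6c6∈{3}] r6c6 has the single candidate 3. So r6c6=3.
Step 18. [r4c5∈{7}] only 7 remains possible at r4c5. So r4c5=7.
Step 19. [r1c2∈{3}] r1c2's peers cover all but 3 ⇒ r1c2=3.
Step 20. [r4c9∈{3}] nothing but 3 survives at r4c9 ⇒ r4c9=3.
Step 21. [r6c7∈{8}] only 8 remains possible at r6c7 ⇒ r6c7=8.
Step 22. [r4c1∈{6}] only 6 remains possible at r4c1, so r4c1=6.
Step 23. [r9c8∈{5}] r9c8 has the single candidate 5. So r9c8=5.
Step 24. [r6c5∈{5}] r6c5 is down to just 5 ⇒ r6c5=5.
Step 25. [r2c4∈{5}] r2c4's peers cover all but 5. So r2c4=5.
Step 26. [r1c6∈{8}] r1c6's peers cover all but 8, so r1c6=8.
Step 27. [r2c6∈{7}] r2c6's peers cover all but 7, so r2c6=7.
Step 28. [r6c3∈{9}] r6c3's peers cover all but 9 ⇒ r6c3=9.
Step 29. [r6c8∈{1}] nothing but 1 survives at r6c8, so r6c8=1.
Step 30. [r8c5∈{9}] r8c5's peers cover all but 9, so r8c5=9.
Step 31. [r3c3∈{8}] r3c3 is down to just 8. So r3c3=8.
Step 32. [r1c5∈{1}] r1c5 is down to just 1 ⇒ r1c5=1.
Step 33. [r1c9∈{6}] only 6 remains possible at r1c9 ⇒ r1c9=6.
Step 34. [r5c6∈{4}] only 4 remains possible at r5c6 ⇒ r5c6=4.
Step 35. [r9c4∈{8}] r9c4 has the single candidate 8, so r9c4=8.
Step 36. [r9c1∈{7}] r9c1 has the single candidate 7. So r9c1=7.
Step 37. [r7c7∈{6}] nothing but 6 survives at r7c7 ⇒ r7c7=6.
Step 38. [r7c3∈{2}] r7c3's peers cover all but 2 ⇒ r7c3=2.

Answer: 5 3 7 2 1 8 4 9 6 / 9 1 6 5 4 7 2 3 8 / 2 4 8 3 6 9 1 7 5 / 6 8 1 9 7 2 5 4 3 / 3 2 5 1 8 4 9 6 7 / 4 7 9 6 5 3 8 1 2 / 1 9 2 7 3 5 6 8 4 / 8 5 3 4 9 6 7 2 1 / 7 6 4 8 2 1 3 5 9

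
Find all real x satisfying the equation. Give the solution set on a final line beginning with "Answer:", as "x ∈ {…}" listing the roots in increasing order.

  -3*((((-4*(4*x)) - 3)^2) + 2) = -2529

Step 1. [-3*((((-4*(4*x)) - 3)^2) + 2) = -2529] LHS = -3·(…); ÷-3 both sides ⇒ div: (((-4*(4*x)) - 3)^2) + 2 = 843.
Step 2. [(((-4*(4*x)) - 3)^2) + 2 = 843] 2 comes off first (subtract 2), so sub: ((-4*(4*x)) - 3)^2 = 841.
Step 3. [((-4*(4*x)) - 3)^2 = 841] √ both sides: 841 ≥ 0 gives two branches, so sqrt: (-4*(4*x)) - 3 = 29 or -29.
Step 4. [(-4*(4*x)) - 3 = 29 or -29] -3 is outermost — add 3 both sides. So sub: -4*(4*x) = 32 or -26.
Step 5. [-4*(4*x) = 32 or -26] -4·(inner) — divide through by -4 ⇒ div: 4*x = -8 or 13/2.
Step 6. [4*x = -8 or 13/2] LHS = 4·(…); ÷4 both sides. So div: x = -2 or 13/8.

Answer: x ∈ {-2, 13/8}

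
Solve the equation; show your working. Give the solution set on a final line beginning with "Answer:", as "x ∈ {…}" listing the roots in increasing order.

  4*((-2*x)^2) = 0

Step 1. [4*((-2*x)^2) = 0] divide by the outer 4 ⇒ div: (-2*x)^2 = 0.
Step 2. [(-2*x)^2 = 0] √ both sides: 0 ≥ 0 gives two branches, so sqrt: -2*x = 0.
Step 3. [-2*x = 0] -2 out front; divide by -2 ⇒ div: x = 0.

Answer: x ∈ {0}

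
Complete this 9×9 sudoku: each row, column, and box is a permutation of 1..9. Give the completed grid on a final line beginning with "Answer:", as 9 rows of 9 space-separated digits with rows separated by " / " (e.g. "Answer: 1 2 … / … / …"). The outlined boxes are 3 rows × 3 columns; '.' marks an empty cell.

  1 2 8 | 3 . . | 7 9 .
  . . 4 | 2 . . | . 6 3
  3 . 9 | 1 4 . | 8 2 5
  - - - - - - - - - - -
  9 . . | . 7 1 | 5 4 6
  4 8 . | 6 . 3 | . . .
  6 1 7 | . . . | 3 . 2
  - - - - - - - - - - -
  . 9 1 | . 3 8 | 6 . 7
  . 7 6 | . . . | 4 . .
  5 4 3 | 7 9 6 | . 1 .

Step 1. [r1c6∈{5}] r1c6's peers cover all but 5. So r1c6=5.
Step 2. [r6c4∈{4,5,8,9}] in col 4, 9 fits only at r6c4. So r6c4=9.
Step 3. [r5c5∈{2,5}] across box 5, 2 lands solely at r5c5. So r5c5=2.
Step 4. [r8c4∈{5}] r8c4's peers cover all but 5. So r8c4=5.
Step 5. [r8c1∈{2,8}] across col 1, 8 lands solely at r8c1. So r8c1=8.
Step 6. [r5c7∈{1,9}] col 7 places 9 nowhere but r5c7, so r5c7=9.
Step 7. [r6c5∈{5,8}] in row 6, 5 fits only at r6c5, so r6c5=5.
Step 8. [r2c1∈{7}] nothing but 7 survives at r2c1. So r2c1=7.
Step 9. [r7c1∈{2}] r7c1 has the single candidate 2 ⇒ r7c1=2.
Step 10. [r2c6∈{9}] r2c6 is down to just 9 ⇒ r2c6=9.
Step 11. [r7c8∈{5}] nothing but 5 survives at r7c8, so r7c8=5.
Step 12. [r4c4∈{8}] r4c4 is down to just 8. So r4c4=8.
Step 13. [r8c8∈{3}] r8c8 is down to just 3, so r8c8=3.
Step 14. [r5c9∈{1}] nothing but 1 survives at r5c9. So r5c9=1.
Step 15. [r9c7∈{2}] r9c7 has the single candidate 2, so r9c7=2.
Step 16. [r4c2∈{3}] r4c2 has the single candidate 3. So r4c2=3.
Step 17. [r2c2∈{5}] nothing but 5 survives at r2c2 ⇒ r2c2=5.
Step 18. [r7c4∈{4}] r7c4's peers cover all but 4. So r7c4=4.
Step 19. [r2c5∈{8}] r2c5 has the single candidate 8, so r2c5=8.
Step 20. [r3c2∈{6}] r3c2 has the single candidate 6, so r3c2=6.
Step 21. [r4c3∈{2}] only 2 remains possible at r4c3, so r4c3=2.
Step 22. [r6c8∈{8}] r6c8 has the single candidate 8, so r6c8=8.
Step 23. [r1c9∈{4}] r1c9 has the single candidate 4, so r1c9=4.
Step 24. [r9c9∈{8}] r9c9's peers cover all but 8. So r9c9=8.
Step 25. [r8c5∈{1}] only 1 remains possible at r8c5 ⇒ r8c5=1.
Step 26. [r3c6∈{7}] r3c6 is down to just 7. So r3c6=7.
Step 27. [r8c9∈{9}] only 9 remains possible at r8c9, so r8c9=9.
Step 28. [r1c5∈{6}] nothing but 6 survives at r1c5, so r1c5=6.
Step 29. [r8c6∈{2}] r8c6 is down to just 2. So r8c6=2.
Step 30. [r5c8∈{7}] r5c8 is down to just 7. So r5c8=7.
Step 31. [r5c3∈{5}] r5c3's peers cover all but 5 ⇒ r5c3=5.
Step 32. [r6c6∈{4}] r6c6 has the single candidate 4. So r6c6=4.
Step 33. [r2c7∈{1}] r2c7's peers cover all but 1. So r2c7=1.

Answer: 1 2 8 3 6 5 7 9 4 / 7 5 4 2 8 9 1 6 3 / 3 6 9 1 4 7 8 2 5 / 9 3 2 8 7 1 5 4 6 / 4 8 5 6 2 3 9 7 1 / 6 1 7 9 5 4 3 8 2 / 2 9 1 4 3 8 6 5 7 / 8 7 6 5 1 2 4 3 9 / 5 4 3 7 9 6 2 1 8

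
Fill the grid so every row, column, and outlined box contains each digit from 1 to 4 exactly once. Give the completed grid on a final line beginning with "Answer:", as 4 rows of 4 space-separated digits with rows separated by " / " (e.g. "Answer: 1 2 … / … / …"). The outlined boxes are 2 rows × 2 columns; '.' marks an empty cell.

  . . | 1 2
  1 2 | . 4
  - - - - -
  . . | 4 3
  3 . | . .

Step 1. [r4c2∈{1,4}] 4 has one home in row 4: r4c2. So r4c2=4.
Step 2. [r3c1∈{2}] r3c1 is down to just 2, so r3c1=2.
Step 3. [r1c1∈{4}] r1c1 is down to just 4 ⇒ r1c1=4.
Step 4. [r4c3∈{2}] r4c3 has the single candidate 2, so r4c3=2.
Step 5. [r4c4∈{1}] r4c4's peers cover all but 1. So r4c4=1.
Step 6. [r2c3∈{3}] r2c3 has the single candidate 3 ⇒ r2c3=3.
Step 7. [r1c2∈{3}] r1c2 has the single candidate 3 ⇒ r1c2=3.
Step 8. [r3c2∈{1}] r3c2 is down to just 1 ⇒ r3c2=1.

Answer: 4 3 1 2 / 1 2 3 4 / 2 1 4 3 / 3 4 2 1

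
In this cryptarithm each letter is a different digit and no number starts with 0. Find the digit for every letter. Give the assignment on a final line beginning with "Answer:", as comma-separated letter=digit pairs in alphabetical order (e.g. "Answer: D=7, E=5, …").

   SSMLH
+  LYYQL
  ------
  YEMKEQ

Step 1. [col 1: H + L ≡ Q (mod 10)] column 1 (H + L ≡ Q (mod 10), carry-in 0) doesn't pin L yet; pick L=7 and continue. So L=7.
Step 2. [col 1: H + L ≡ Q (mod 10)] H=5 is one option consistent with column 1 (H + L ≡ Q (mod 10), carry-in 0) — take it. So H=5.
Step 3. [Y] the sum has 6 digits but both addends have 5; that extra leading digit Y is the final carry, namely 1, so Y=1.
Step 4. [col 1: H + L ≡ Q (mod 10)] column 1: given H=5, L=7, carry-in 0, and digits 1,5,7 already taken and all letters distinct, H+L≡Q (mod 10) forces Q=2 ⇒ Q=2.
Step 5. [col 2: L + Q ≡ E (mod 10)] in column 2 we have L+Q≡E with carry-in 1; given L=7, Q=2 and digits 1,2,5,7 already taken and all letters distinct, that pins E to 0, so E=0.
Step 6. [col 3: M + Y ≡ K (mod 10)] several values work for M in column 3 (M + Y ≡ K (mod 10), carry-in 1); try M=4. So M=4.
Step 7. [col 3: M + Y ≡ K (mod 10)] from column 3 (M=4, Y=1, carry-in 1, digits 0,1,2,4,5,7 already taken and all letters distinct): K must equal 6 ⇒ K=6.
Step 8. [col 4: S + Y ≡ M (mod 10)] in column 4 we have S+Y≡M with carry-in 0; given Y=1, M=4 and digits 0,1,2,4,5,6,7 already taken and all letters distinct, that pins S to 3. So S=3.

Answer: E=0, H=5, K=6, L=7, M=4, Q=2, S=3, Y=1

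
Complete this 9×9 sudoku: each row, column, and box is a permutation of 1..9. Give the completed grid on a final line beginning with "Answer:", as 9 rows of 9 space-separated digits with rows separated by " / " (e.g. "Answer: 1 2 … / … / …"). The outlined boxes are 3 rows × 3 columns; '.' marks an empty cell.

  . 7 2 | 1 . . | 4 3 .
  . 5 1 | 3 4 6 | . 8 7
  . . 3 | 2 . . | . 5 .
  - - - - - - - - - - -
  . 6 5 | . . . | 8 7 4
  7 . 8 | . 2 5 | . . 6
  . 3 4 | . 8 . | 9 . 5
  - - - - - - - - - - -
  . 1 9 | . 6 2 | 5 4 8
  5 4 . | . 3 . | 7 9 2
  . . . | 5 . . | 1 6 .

Step 1. [r1c9∈{9}] r1c9's peers cover all but 9. So r1c9=9.
Step 2. [r4c5∈{1,9}] in col 5, 1 fits only at r4c5. So r4c5=1.
Step 3. [r1c6∈{8}] only 8 remains possible at r1c6. So r1c6=8.
Step 4. [r4c4∈{9}] r4c4 is down to just 9, so r4c4=9.
Step 5. [r7c4∈{7}] nothing but 7 survives at r7c4. So r7c4=7.
Step 6. [r3c1∈{4,6,8,9}] row 3 places 4 nowhere but r3c1 ⇒ r3c1=4.
Step 7. [r9c1∈{2,3,8}] col 1 places 8 nowhere but r9c1. So r9c1=8.
Step 8. [r6c8∈{1,2}] 2 has one home in col 8: r6c8, so r6c8=2.
Step 9. [r9c5∈{9}] r9c5's peers cover all but 9, so r9c5=9.
Step 10. [r3c6∈{7,9}] in col 6, 9 fits only at r3c6 ⇒ r3c6=9.
Step 11. [r9c3∈{7}] r9c3 has the single candidate 7 ⇒ r9c3=7.
Step 12. [r4c1∈{2}] r4c1 is down to just 2. So r4c1=2.
Step 13. [r3c5∈{7}] nothing but 7 survives at r3c5. So r3c5=7.
Step 14. [r5c8∈{1}] r5c8's peers cover all but 1, so r5c8=1.
Step 15. [r8c3∈{6}] r8c3 is down to just 6. So r8c3=6.
Step 16. [r2c7∈{2}] r2c7 has the single candidate 2, so r2c7=2.
Step 17. [r3c9∈{1}] r3c9 has the single candidate 1. So r3c9=1.
Step 18. [r5c7∈{3}] r5c7's peers cover all but 3, so r5c7=3.
Step 19. [r5c4∈{4}] r5c4 is down to just 4 ⇒ r5c4=4.
Step 20. [r6c6∈{7}] r6c6 has the single candidate 7. So r6c6=7.
Step 21. [r8c6∈{1}] r8c6 is down to just 1, so r8c6=1.
Step 22. [r9c6∈{4}] r9c6 has the single candidate 4 ⇒ r9c6=4.
Step 23. [r7c1∈{3}] r7c1 has the single candidate 3, so r7c1=3.
Step 24. [r6c4∈{6}] r6c4 is down to just 6 ⇒ r6c4=6.
Step 25. [r4c6∈{3}] r4c6's peers cover all but 3, so r4c6=3.
Step 26. [r2c1∈{9}] r2c1 has the single candidate 9 ⇒ r2c1=9.
Step 27. [r8c4∈{8}] r8c4 has the single candidate 8. So r8c4=8.
Step 28. [r9c2∈{2}] nothing but 2 survives at r9c2, so r9c2=2.
Step 29. [r1c5∈{5}] r1c5 has the single candidate 5, so r1c5=5.
Step 30. [r5c2∈{9}] r5c2 is down to just 9 ⇒ r5c2=9.
Step 31. [r3c2∈{8}] r3c2 has the single candidate 8 ⇒ r3c2=8.
Step 32. [r9c9∈{3}] r9c9 has the single candidate 3. So r9c9=3.
Step 33. [r6c1∈{1}] r6c1 is down to just 1 ⇒ r6c1=1.
Step 34. [r1c1∈{6}] nothing but 6 survives at r1c1 ⇒ r1c1=6.
Step 35. [r3c7∈{6}] r3c7 is down to just 6. So r3c7=6.

Answer: 6 7 2 1 5 8 4 3 9 / 9 5 1 3 4 6 2 8 7 / 4 8 3 2 7 9 6 5 1 / 2 6 5 9 1 3 8 7 4 / 7 9 8 4 2 5 3 1 6 / 1 3 4 6 8 7 9 2 5 / 3 1 9 7 6 2 5 4 8 / 5 4 6 8 3 1 7 9 2 / 8 2 7 5 9 4 1 6 3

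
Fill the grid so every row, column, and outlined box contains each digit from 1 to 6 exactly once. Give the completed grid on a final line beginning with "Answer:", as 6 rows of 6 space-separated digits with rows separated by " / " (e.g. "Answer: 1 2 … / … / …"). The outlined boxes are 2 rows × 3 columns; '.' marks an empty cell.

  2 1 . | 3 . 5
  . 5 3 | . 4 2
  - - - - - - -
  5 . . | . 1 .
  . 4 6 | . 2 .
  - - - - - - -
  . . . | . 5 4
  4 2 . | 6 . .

Step 1. [r3c2∈{3}] r3c2 is down to just 3. So r3c2=3.
Step 2. [r6c6∈{1,3}] across col 6, 1 lands solely at r6c6 ⇒ r6c6=1.
Step 3. [r5c1∈{1,3,6}] in row 5, 3 fits only at r5c1, so r5c1=3.
Step 4. [r5c3∈{1}] only 1 remains possible at r5c3, so r5c3=1.
Step 5. [r2c4∈{1}] r2c4's peers cover all but 1. So r2c4=1.
Step 6. [r1c5∈{6}] nothing but 6 survives at r1c5. So r1c5=6.
Step 7. [r5c4∈{2}] r5c4's peers cover all but 2, so r5c4=2.
Step 8. [r3c4∈{4}] nothing but 4 survives at r3c4. So r3c4=4.
Step 9. [r4c4∈{5}] r4c4 is down to just 5. So r4c4=5.
Step 10. [r6c5∈{3}] r6c5's peers cover all but 3 ⇒ r6c5=3.
Step 11. [r5c2∈{6}] r5c2 has the single candidate 6. So r5c2=6.
Step 12. [r4c1∈{1}] r4c1 is down to just 1. So r4c1=1.
Step 13. [r4c6∈{3}] r4c6 has the single candidate 3. So r4c6=3.
Step 14. [r3c3∈{2}] r3c3 has the single candidate 2. So r3c3=2.
Step 15. [r3c6∈{6}] only 6 remains possible at r3c6. So r3c6=6.
Step 16. [r2c1∈{6}] r2c1 has the single candidate 6. So r2c1=6.
Step 17. [r6c3∈{5}] r6c3 has the single candidate 5 ⇒ r6c3=5.
Step 18. [r1c3∈{4}] r1c3 is down to just 4, so r1c3=4.

Answer: 2 1 4 3 6 5 / 6 5 3 1 4 2 / 5 3 2 4 1 6 / 1 4 6 5 2 3 / 3 6 1 2 5 4 / 4 2 5 6 3 1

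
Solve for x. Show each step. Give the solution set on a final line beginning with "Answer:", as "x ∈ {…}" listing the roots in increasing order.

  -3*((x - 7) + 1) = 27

Step 1. [-3*((x - 7) + 1) = 27] divide by the outer -3 ⇒ div: (x - 7) + 1 = -9.
Step 2. [(x - 7) + 1 = -9] the outer +1 inverts by subtracting 1 ⇒ sub: x - 7 = -10.
Step 3. [x - 7 = -10] peel the -7: add 7 from each side ⇒ sub: x = -3.

Answer: x ∈ {-3}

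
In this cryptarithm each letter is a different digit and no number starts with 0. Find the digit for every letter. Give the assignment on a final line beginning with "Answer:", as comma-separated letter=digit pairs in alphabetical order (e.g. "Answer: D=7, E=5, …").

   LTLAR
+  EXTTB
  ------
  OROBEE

Step 1. [col 1: R + B ≡ E (mod 10)] column 1 (R + B ≡ E (mod 10), carry-in 0) doesn't pin B yet; pick B=4 and continue. So B=4.
Step 2. [col 1: R + B ≡ E (mod 10)] several values work for R in column 1 (R + B ≡ E (mod 10), carry-in 0); try R=3. So R=3.
Step 3. [col 1: R + B ≡ E (mod 10)] column 1 reads R+B+carry(0)=E with R=3, B=4; with digits 3,4 already taken and all letters distinct, the only value for E is 7, so E=7.
Step 4. [col 2: A + T ≡ E (mod 10)] column 2 (A + T ≡ E (mod 10), carry-in 0) doesn't pin A yet; pick A=9 and continue ⇒ A=9.
Step 5. [O] adding two 5-digit numbers gives at most 5+1 digits, and here it does — O is that final carry and must be 1 ⇒ O=1.
Step 6. [col 2: A + T ≡ E (mod 10)] column 2 reads A+T+carry(0)=E with A=9, E=7; with digits 1,3,4,7,9 already taken and all letters distinct, the only value for T is 8. So T=8.
Step 7. [col 3: L + T ≡ B (mod 10)] column 3 reads L+T+carry(1)=B with T=8, B=4; with digits 1,3,4,7,8,9 already taken and all letters distinct, the only value for L is 5, so L=5.
Step 8. [col 4: T + X ≡ O (mod 10)] column 4 reads T+X+carry(1)=O with T=8, O=1; with digits 1,3,4,5,7,8,9 already taken and all letters distinct, the only value for X is 2, so X=2.

Answer: A=9, B=4, E=7, L=5, O=1, R=3, T=8, X=2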